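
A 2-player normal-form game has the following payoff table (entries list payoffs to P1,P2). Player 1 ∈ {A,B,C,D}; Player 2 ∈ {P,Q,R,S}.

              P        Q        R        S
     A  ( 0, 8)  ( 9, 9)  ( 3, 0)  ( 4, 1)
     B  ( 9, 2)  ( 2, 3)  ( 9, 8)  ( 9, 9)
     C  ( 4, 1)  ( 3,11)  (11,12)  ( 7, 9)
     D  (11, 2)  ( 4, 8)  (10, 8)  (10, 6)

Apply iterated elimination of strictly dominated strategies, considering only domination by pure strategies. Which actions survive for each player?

P1 drop B (D beats it: P:11>9 Q:4>2 R:10>9 S:10>9)
P2 drop P (Q beats it: A:9>8 C:11>1 D:8>2)
P2 drop S (Q beats it: A:9>1 C:11>9 D:8>6)
P1→{A,C,D} P2→{Q,R}

IESDS → P1:{A,C,D} P2:{Q,R}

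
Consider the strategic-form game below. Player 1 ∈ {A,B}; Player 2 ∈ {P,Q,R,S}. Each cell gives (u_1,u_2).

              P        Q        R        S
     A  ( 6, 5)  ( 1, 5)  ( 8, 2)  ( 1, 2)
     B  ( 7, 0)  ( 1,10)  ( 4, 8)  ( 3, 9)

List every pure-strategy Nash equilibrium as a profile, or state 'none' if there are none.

(A,P): not NE [P1→B gives 7>6]
(A,Q): NE
(A,R): not NE [P2→Q gives 5>2]
(A,S): not NE [P1→B gives 3>1; P2→Q gives 5>2]
(B,P): not NE [P2→Q gives 10>0]
(B,Q): NE
(B,R): not NE [P1→A gives 8>4; P2→Q gives 10>8]
(B,S): not NE [P2→Q gives 10>9]

Nash profiles: (A,Q), (B,Q)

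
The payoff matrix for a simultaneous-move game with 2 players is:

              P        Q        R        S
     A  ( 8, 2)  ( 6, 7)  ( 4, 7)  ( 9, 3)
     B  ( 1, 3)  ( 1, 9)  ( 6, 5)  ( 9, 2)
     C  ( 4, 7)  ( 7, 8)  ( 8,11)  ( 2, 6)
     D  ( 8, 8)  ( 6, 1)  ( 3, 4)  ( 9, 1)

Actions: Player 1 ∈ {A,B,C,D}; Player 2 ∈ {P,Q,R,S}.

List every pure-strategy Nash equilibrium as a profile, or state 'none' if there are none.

(A,P): not NE [P2→R gives 7>2]
(A,Q): not NE [P1→C gives 7>6]
(A,R): not NE [P1→C gives 8>4]
(A,S): not NE [P2→R gives 7>3]
(B,P): not NE [P1→D gives 8>1; P2→Q gives 9>3]
(B,Q): not NE [P1→C gives 7>1]
(B,R): not NE [P1→C gives 8>6; P2→Q gives 9>5]
(B,S): not NE [P2→Q gives 9>2]
(C,P): not NE [P1→D gives 8>4; P2→R gives 11>7]
(C,Q): not NE [P2→R gives 11>8]
(C,R): NE
(C,S): not NE [P1→D gives 9>2; P2→R gives 11>6]
(D,P): NE
(D,Q): not NE [P1→C gives 7>6; P2→P gives 8>1]
(D,R): not NE [P1→C gives 8>3; P2→P gives 8>4]
(D,S): not NE [P2→P gives 8>1]

NE set: (C,R), (D,P)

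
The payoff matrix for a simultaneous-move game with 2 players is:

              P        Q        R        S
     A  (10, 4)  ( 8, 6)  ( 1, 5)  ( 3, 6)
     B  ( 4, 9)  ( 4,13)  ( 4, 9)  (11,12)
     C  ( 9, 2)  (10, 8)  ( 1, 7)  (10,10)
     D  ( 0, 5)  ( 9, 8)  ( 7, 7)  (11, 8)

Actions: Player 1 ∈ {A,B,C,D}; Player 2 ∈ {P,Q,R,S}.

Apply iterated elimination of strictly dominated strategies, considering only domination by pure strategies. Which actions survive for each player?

IESDS → P1:{B,C,D} P2:{Q,S}

P2 drop P (Q beats it: A:6>4 B:13>9 C:8>2 D:8>5)
P1 drop A (D beats it: Q:9>8 R:7>1 S:11>3)
P2 drop R (Q beats it: B:13>9 C:8>7 D:8>7)
P1→{B,C,D} P2→{Q,S}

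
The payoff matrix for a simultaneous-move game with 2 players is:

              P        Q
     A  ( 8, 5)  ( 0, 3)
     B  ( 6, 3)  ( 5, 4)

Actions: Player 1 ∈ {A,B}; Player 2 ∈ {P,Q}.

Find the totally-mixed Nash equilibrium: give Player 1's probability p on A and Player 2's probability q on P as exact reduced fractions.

P1 indiff ⇒ q·8+(1-q)·0 = q·6+(1-q)·5 ⇒ q(2) = (1-q)(5) ⇒ q = 5/7
P2 indiff ⇒ p·5+(1-p)·3 = p·3+(1-p)·4 ⇒ p(2) = (1-p)(1) ⇒ p = 1/3

P1 mixes 1/3 on A; P2 mixes 5/7 on P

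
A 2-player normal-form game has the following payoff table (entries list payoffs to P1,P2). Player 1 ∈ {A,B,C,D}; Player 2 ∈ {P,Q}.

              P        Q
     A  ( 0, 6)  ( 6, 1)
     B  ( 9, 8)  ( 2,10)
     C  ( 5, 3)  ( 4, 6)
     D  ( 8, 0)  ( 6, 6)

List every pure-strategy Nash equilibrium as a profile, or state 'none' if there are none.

(A,P): not NE [P1→B gives 9>0]
(A,Q): not NE [P2→P gives 6>1]
(B,P): not NE [P2→Q gives 10>8]
(B,Q): not NE [P1→D gives 6>2]
(C,P): not NE [P1→B gives 9>5; P2→Q gives 6>3]
(C,Q): not NE [P1→D gives 6>4]
(D,P): not NE [P1→B gives 9>8; P2→Q gives 6>0]
(D,Q): NE

PSNE = {(D,Q)}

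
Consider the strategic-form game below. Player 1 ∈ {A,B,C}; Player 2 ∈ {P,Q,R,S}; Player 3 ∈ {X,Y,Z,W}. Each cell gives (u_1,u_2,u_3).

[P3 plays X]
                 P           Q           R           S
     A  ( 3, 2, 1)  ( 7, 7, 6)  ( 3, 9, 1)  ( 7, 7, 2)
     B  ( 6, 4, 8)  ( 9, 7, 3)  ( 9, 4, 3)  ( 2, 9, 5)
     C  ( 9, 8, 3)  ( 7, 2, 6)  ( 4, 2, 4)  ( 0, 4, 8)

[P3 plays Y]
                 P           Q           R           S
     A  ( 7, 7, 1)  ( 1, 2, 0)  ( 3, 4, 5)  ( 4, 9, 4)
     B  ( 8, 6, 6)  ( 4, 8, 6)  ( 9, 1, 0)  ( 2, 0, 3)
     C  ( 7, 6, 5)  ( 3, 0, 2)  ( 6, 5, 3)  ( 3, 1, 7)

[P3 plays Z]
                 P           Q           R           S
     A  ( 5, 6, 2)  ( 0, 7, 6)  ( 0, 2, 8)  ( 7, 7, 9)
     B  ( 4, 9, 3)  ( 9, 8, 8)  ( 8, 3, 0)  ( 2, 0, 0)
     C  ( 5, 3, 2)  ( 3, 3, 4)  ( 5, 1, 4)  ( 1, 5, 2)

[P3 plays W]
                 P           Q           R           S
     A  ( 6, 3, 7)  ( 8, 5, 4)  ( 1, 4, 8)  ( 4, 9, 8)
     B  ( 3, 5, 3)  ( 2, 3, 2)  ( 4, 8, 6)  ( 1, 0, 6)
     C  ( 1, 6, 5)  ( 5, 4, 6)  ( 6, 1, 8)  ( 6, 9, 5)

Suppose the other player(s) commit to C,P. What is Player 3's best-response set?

u_3(X vs C,P) = 3
u_3(Y vs C,P) = 5
u_3(Z vs C,P) = 2
u_3(W vs C,P) = 5
max payoff 5 at {Y,W}

BR_3 = {Y,W}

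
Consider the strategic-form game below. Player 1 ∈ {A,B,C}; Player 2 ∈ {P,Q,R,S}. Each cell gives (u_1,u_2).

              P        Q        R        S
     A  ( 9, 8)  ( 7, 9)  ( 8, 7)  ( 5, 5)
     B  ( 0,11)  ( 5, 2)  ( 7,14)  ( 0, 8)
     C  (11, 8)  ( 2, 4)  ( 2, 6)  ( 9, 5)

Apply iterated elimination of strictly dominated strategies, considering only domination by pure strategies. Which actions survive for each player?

IESDS → P1:{A,C} P2:{P,Q}

P1 drop B (A beats it: P:9>0 Q:7>5 R:8>7 S:5>0)
P2 drop R (P beats it: A:8>7 C:8>6)
P2 drop S (P beats it: A:8>5 C:8>5)
P1→{A,C} P2→{P,Q}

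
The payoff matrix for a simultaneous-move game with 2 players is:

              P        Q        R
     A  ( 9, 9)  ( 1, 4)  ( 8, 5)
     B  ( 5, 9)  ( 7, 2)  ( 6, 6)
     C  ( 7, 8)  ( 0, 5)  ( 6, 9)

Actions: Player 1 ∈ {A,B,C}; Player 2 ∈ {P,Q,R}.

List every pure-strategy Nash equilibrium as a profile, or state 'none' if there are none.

Nash profiles: (A,P)

(A,P): NE
(A,Q): not NE [P1→B gives 7>1; P2→P gives 9>4]
(A,R): not NE [P2→P gives 9>5]
(B,P): not NE [P1→A gives 9>5]
(B,Q): not NE [P2→P gives 9>2]
(B,R): not NE [P1→A gives 8>6; P2→P gives 9>6]
(C,P): not NE [P1→A gives 9>7; P2→R gives 9>8]
(C,Q): not NE [P1→B gives 7>0; P2→R gives 9>5]
(C,R): not NE [P1→A gives 8>6]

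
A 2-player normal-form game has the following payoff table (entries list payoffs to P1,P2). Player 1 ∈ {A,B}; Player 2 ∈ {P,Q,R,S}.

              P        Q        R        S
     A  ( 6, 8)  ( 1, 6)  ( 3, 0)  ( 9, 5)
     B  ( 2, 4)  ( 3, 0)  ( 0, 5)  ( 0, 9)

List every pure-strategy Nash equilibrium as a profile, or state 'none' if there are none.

PSNE = {(A,P)}

(A,P): NE
(A,Q): not NE [P1→B gives 3>1; P2→P gives 8>6]
(A,R): not NE [P2→P gives 8>0]
(A,S): not NE [P2→P gives 8>5]
(B,P): not NE [P1→A gives 6>2; P2→S gives 9>4]
(B,Q): not NE [P2→S gives 9>0]
(B,R): not NE [P1→A gives 3>0; P2→S gives 9>5]
(B,S): not NE [P1→A gives 9>0]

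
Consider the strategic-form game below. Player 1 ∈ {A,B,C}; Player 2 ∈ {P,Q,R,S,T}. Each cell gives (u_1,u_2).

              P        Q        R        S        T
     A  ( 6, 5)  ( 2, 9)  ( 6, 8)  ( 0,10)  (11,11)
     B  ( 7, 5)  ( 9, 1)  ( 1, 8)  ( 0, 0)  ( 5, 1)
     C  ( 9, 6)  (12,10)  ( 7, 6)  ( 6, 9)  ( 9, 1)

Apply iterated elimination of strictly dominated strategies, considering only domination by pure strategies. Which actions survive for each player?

Survivors P1:{A,C} P2:{Q,S,T}

P1 drop B (C beats it: P:9>7 Q:12>9 R:7>1 S:6>0 T:9>5)
P2 drop P (Q beats it: A:9>5 C:10>6)
P2 drop R (Q beats it: A:9>8 C:10>6)
P1→{A,C} P2→{Q,S,T}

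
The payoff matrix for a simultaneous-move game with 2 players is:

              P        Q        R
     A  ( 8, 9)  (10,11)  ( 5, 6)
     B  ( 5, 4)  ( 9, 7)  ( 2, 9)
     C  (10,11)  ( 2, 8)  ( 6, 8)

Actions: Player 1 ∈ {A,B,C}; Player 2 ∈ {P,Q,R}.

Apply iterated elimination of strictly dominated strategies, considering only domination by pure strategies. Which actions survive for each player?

P1 drop B (A beats it: P:8>5 Q:10>9 R:5>2)
P2 drop R (P beats it: A:9>6 C:11>8)
P1→{A,C} P2→{P,Q}

Remaining: P1:{A,C} P2:{P,Q}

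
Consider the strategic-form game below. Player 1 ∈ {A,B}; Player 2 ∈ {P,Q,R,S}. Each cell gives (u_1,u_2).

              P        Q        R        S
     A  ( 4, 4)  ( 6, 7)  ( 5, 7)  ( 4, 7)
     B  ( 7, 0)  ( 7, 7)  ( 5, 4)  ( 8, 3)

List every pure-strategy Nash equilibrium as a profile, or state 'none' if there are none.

(A,P): not NE [P1→B gives 7>4; P2→S gives 7>4]
(A,Q): not NE [P1→B gives 7>6]
(A,R): NE
(A,S): not NE [P1→B gives 8>4]
(B,P): not NE [P2→Q gives 7>0]
(B,Q): NE
(B,R): not NE [P2→Q gives 7>4]
(B,S): not NE [P2→Q gives 7>3]

PSNE = {(A,R), (B,Q)}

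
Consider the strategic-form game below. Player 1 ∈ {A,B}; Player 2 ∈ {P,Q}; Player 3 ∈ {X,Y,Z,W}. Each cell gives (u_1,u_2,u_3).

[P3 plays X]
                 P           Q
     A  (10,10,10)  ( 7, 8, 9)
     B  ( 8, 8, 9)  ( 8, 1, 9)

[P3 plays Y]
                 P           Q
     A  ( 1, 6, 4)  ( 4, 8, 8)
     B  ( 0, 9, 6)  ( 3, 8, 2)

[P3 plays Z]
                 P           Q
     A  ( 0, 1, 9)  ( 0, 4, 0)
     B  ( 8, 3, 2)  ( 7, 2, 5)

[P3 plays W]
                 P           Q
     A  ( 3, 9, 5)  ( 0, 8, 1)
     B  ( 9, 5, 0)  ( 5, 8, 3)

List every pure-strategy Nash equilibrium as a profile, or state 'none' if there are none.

(A,P,X): NE
(A,P,Y): not NE [P2→Q gives 8>6; P3→X gives 10>4]
(A,P,Z): not NE [P1→B gives 8>0; P2→Q gives 4>1; P3→X gives 10>9]
(A,P,W): not NE [P1→B gives 9>3; P3→X gives 10>5]
(A,Q,X): not NE [P1→B gives 8>7; P2→P gives 10>8]
(A,Q,Y): not NE [P3→X gives 9>8]
(A,Q,Z): not NE [P1→B gives 7>0; P3→X gives 9>0]
(A,Q,W): not NE [P1→B gives 5>0; P2→P gives 9>8; P3→X gives 9>1]
(B,P,X): not NE [P1→A gives 10>8]
(B,P,Y): not NE [P1→A gives 1>0; P3→X gives 9>6]
(B,P,Z): not NE [P3→X gives 9>2]
(B,P,W): not NE [P2→Q gives 8>5; P3→X gives 9>0]
(B,Q,X): not NE [P2→P gives 8>1]
(B,Q,Y): not NE [P1→A gives 4>3; P2→P gives 9>8; P3→X gives 9>2]
(B,Q,Z): not NE [P2→P gives 3>2; P3→X gives 9>5]
(B,Q,W): not NE [P3→X gives 9>3]

PSNE = {(A,P,X)}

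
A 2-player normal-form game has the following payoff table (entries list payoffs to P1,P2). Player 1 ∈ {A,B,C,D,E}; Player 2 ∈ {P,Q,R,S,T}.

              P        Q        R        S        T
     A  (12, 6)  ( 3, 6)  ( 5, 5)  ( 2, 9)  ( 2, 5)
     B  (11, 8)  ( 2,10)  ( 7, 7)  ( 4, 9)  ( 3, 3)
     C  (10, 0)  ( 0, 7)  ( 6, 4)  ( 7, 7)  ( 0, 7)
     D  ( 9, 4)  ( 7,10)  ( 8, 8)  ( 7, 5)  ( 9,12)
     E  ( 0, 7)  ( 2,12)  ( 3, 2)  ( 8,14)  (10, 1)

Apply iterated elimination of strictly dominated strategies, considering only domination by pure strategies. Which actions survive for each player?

IESDS → P1:{D,E} P2:{Q,S,T}

P2 drop P (S beats it: A:9>6 B:9>8 C:7>0 D:5>4 E:14>7)
P1 drop A (D beats it: Q:7>3 R:8>5 S:7>2 T:9>2)
P1 drop B (D beats it: Q:7>2 R:8>7 S:7>4 T:9>3)
P2 drop R (Q beats it: C:7>4 D:10>8 E:12>2)
P1 drop C (E beats it: Q:2>0 S:8>7 T:10>0)
P1→{D,E} P2→{Q,S,T}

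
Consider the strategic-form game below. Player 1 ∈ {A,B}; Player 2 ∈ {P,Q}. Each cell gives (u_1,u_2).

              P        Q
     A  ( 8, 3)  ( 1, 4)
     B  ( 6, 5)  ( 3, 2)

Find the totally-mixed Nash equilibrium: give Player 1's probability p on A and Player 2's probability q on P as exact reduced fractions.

P1 mixes 3/4 on A; P2 mixes 1/2 on P

P1 indiff ⇒ q·8+(1-q)·1 = q·6+(1-q)·3 ⇒ q(2) = (1-q)(2) ⇒ q = 1/2
P2 indiff ⇒ p·3+(1-p)·5 = p·4+(1-p)·2 ⇒ p(-1) = (1-p)(-3) ⇒ p = 3/4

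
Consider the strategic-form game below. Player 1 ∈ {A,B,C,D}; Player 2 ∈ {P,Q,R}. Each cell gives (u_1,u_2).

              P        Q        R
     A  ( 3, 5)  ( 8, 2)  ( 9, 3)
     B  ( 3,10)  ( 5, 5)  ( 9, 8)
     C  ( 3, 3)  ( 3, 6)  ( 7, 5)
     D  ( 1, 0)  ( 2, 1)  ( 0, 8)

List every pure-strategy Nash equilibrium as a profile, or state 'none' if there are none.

(A,P): NE
(A,Q): not NE [P2→P gives 5>2]
(A,R): not NE [P2→P gives 5>3]
(B,P): NE
(B,Q): not NE [P1→A gives 8>5; P2→P gives 10>5]
(B,R): not NE [P2→P gives 10>8]
(C,P): not NE [P2→Q gives 6>3]
(C,Q): not NE [P1→A gives 8>3]
(C,R): not NE [P1→B gives 9>7; P2→Q gives 6>5]
(D,P): not NE [P1→C gives 3>1; P2→R gives 8>0]
(D,Q): not NE [P1→A gives 8>2; P2→R gives 8>1]
(D,R): not NE [P1→B gives 9>0]

Nash profiles: (A,P), (B,P)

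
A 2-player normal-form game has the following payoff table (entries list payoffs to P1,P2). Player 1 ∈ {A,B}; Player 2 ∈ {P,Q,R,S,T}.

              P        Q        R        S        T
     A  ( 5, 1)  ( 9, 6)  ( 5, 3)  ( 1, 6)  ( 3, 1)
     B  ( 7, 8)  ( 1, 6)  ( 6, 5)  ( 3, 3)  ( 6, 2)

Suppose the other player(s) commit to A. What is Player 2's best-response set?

u_2(P vs A) = 1
u_2(Q vs A) = 6
u_2(R vs A) = 3
u_2(S vs A) = 6
u_2(T vs A) = 1
max payoff 6 at {Q,S}

argmax u_2 = {Q,S}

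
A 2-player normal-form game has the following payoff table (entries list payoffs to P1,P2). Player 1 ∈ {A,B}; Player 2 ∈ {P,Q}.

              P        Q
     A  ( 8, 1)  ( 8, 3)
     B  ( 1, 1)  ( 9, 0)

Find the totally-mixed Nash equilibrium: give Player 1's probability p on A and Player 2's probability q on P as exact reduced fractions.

p=1/3, q=1/8

P1 indiff ⇒ q·8+(1-q)·8 = q·1+(1-q)·9 ⇒ q(7) = (1-q)(1) ⇒ q = 1/8
P2 indiff ⇒ p·1+(1-p)·1 = p·3+(1-p)·0 ⇒ p(-2) = (1-p)(-1) ⇒ p = 1/3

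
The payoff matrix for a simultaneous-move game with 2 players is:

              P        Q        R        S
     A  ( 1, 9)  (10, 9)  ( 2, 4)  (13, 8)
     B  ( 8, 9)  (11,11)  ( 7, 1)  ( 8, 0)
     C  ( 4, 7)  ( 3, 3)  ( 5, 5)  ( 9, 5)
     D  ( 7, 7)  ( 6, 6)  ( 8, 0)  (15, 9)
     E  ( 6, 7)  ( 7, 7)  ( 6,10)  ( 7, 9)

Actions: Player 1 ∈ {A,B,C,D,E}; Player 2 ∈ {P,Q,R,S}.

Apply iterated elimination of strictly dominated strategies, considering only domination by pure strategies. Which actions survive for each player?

Remaining: P1:{A,B,D} P2:{P,Q,S}

P1 drop C (D beats it: P:7>4 Q:6>3 R:8>5 S:15>9)
P1 drop E (B beats it: P:8>6 Q:11>7 R:7>6 S:8>7)
P2 drop R (P beats it: A:9>4 B:9>1 D:7>0)
P1→{A,B,D} P2→{P,Q,S}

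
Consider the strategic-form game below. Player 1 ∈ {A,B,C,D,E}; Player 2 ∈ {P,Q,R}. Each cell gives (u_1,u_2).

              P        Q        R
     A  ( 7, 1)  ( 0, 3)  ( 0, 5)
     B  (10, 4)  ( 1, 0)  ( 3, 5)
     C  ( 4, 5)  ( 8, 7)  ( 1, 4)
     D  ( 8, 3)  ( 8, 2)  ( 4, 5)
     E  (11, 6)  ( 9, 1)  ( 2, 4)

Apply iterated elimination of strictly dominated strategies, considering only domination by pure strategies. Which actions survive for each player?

Survivors P1:{B,D,E} P2:{P,R}

P1 drop A (B beats it: P:10>7 Q:1>0 R:3>0)
P1 drop C (E beats it: P:11>4 Q:9>8 R:2>1)
P2 drop Q (P beats it: B:4>0 D:3>2 E:6>1)
P1→{B,D,E} P2→{P,R}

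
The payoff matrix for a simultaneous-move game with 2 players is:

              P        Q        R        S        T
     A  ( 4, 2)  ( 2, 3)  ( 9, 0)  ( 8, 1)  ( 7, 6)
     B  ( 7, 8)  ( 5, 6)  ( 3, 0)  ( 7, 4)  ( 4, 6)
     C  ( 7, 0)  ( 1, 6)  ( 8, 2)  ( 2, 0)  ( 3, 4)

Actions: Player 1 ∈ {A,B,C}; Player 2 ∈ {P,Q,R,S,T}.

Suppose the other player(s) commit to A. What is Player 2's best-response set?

BR_2 = {T}

u_2(P vs A) = 2
u_2(Q vs A) = 3
u_2(R vs A) = 0
u_2(S vs A) = 1
u_2(T vs A) = 6
max payoff 6 at {T}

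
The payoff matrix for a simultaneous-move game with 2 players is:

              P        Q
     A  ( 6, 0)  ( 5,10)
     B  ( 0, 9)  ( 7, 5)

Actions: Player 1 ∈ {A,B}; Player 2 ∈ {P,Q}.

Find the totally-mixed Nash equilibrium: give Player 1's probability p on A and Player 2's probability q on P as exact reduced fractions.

(p,q) = (2/7, 1/4)

P1 indiff ⇒ q·6+(1-q)·5 = q·0+(1-q)·7 ⇒ q(6) = (1-q)(2) ⇒ q = 1/4
P2 indiff ⇒ p·0+(1-p)·9 = p·10+(1-p)·5 ⇒ p(-10) = (1-p)(-4) ⇒ p = 2/7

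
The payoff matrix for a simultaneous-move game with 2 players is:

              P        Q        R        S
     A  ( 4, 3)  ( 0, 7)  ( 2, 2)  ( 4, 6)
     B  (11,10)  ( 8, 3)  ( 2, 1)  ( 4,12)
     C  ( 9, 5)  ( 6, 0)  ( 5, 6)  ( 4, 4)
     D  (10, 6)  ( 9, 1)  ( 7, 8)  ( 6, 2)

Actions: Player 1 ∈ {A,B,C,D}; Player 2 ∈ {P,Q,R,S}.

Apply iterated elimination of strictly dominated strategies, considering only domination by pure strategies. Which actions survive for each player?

Survivors P1:{B,D} P2:{P,R,S}

P1 drop A (D beats it: P:10>4 Q:9>0 R:7>2 S:6>4)
P1 drop C (D beats it: P:10>9 Q:9>6 R:7>5 S:6>4)
P2 drop Q (P beats it: B:10>3 D:6>1)
P1→{B,D} P2→{P,R,S}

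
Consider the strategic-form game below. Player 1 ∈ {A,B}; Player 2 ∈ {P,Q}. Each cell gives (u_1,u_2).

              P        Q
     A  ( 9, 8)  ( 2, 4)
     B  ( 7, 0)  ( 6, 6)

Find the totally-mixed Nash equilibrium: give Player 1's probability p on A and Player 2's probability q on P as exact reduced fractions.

P1 indiff ⇒ q·9+(1-q)·2 = q·7+(1-q)·6 ⇒ q(2) = (1-q)(4) ⇒ q = 2/3
P2 indiff ⇒ p·8+(1-p)·0 = p·4+(1-p)·6 ⇒ p(4) = (1-p)(6) ⇒ p = 3/5

(p,q) = (3/5, 2/3)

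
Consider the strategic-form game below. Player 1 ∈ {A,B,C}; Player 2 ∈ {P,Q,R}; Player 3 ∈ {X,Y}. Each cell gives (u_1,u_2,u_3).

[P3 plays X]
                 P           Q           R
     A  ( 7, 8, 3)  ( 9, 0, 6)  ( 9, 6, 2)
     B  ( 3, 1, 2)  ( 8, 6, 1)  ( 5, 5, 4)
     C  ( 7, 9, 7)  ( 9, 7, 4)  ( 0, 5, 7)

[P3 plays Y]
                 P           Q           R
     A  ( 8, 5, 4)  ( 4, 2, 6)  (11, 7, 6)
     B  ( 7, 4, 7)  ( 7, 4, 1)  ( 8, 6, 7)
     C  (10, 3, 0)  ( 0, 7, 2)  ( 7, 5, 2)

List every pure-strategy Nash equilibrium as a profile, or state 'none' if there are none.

PSNE = {(A,R,Y), (C,P,X)}

(A,P,X): not NE [P3→Y gives 4>3]
(A,P,Y): not NE [P1→C gives 10>8; P2→R gives 7>5]
(A,Q,X): not NE [P2→P gives 8>0]
(A,Q,Y): not NE [P1→B gives 7>4; P2→R gives 7>2]
(A,R,X): not NE [P2→P gives 8>6; P3→Y gives 6>2]
(A,R,Y): NE
(B,P,X): not NE [P1→C gives 7>3; P2→Q gives 6>1; P3→Y gives 7>2]
(B,P,Y): not NE [P1→C gives 10>7; P2→R gives 6>4]
(B,Q,X): not NE [P1→C gives 9>8]
(B,Q,Y): not NE [P2→R gives 6>4]
(B,R,X): not NE [P1→A gives 9>5; P2→Q gives 6>5; P3→Y gives 7>4]
(B,R,Y): not NE [P1→A gives 11>8]
(C,P,X): NE
(C,P,Y): not NE [P2→Q gives 7>3; P3→X gives 7>0]
(C,Q,X): not NE [P2→P gives 9>7]
(C,Q,Y): not NE [P1→B gives 7>0; P3→X gives 4>2]
(C,R,X): not NE [P1→A gives 9>0; P2→P gives 9>5]
(C,R,Y): not NE [P1→A gives 11>7; P2→Q gives 7>5; P3→X gives 7>2]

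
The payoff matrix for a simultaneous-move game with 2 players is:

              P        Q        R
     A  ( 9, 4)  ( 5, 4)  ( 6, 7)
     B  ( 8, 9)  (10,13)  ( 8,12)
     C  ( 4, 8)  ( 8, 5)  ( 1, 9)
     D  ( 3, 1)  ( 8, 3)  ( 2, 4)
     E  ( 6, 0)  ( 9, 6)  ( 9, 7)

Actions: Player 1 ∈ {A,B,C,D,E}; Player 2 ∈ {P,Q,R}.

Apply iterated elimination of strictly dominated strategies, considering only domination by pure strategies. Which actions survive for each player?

P1 drop C (B beats it: P:8>4 Q:10>8 R:8>1)
P1 drop D (B beats it: P:8>3 Q:10>8 R:8>2)
P2 drop P (R beats it: A:7>4 B:12>9 E:7>0)
P1 drop A (B beats it: Q:10>5 R:8>6)
P1→{B,E} P2→{Q,R}

Remaining: P1:{B,E} P2:{Q,R}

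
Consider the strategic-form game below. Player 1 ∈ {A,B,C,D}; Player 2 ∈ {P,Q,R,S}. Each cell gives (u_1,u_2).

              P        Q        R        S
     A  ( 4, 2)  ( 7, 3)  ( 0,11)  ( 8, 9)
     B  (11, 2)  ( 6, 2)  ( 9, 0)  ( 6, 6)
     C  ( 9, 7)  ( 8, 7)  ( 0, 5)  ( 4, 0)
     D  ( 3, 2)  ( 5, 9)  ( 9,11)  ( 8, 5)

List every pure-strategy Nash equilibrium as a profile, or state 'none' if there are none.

(A,P): not NE [P1→B gives 11>4; P2→R gives 11>2]
(A,Q): not NE [P1→C gives 8>7; P2→R gives 11>3]
(A,R): not NE [P1→D gives 9>0]
(A,S): not NE [P2→R gives 11>9]
(B,P): not NE [P2→S gives 6>2]
(B,Q): not NE [P1→C gives 8>6; P2→S gives 6>2]
(B,R): not NE [P2→S gives 6>0]
(B,S): not NE [P1→D gives 8>6]
(C,P): not NE [P1→B gives 11>9]
(C,Q): NE
(C,R): not NE [P1→D gives 9>0; P2→Q gives 7>5]
(C,S): not NE [P1→D gives 8>4; P2→Q gives 7>0]
(D,P): not NE [P1→B gives 11>3; P2→R gives 11>2]
(D,Q): not NE [P1→C gives 8>5; P2→R gives 11>9]
(D,R): NE
(D,S): not NE [P2→R gives 11>5]

PSNE = {(C,Q), (D,R)}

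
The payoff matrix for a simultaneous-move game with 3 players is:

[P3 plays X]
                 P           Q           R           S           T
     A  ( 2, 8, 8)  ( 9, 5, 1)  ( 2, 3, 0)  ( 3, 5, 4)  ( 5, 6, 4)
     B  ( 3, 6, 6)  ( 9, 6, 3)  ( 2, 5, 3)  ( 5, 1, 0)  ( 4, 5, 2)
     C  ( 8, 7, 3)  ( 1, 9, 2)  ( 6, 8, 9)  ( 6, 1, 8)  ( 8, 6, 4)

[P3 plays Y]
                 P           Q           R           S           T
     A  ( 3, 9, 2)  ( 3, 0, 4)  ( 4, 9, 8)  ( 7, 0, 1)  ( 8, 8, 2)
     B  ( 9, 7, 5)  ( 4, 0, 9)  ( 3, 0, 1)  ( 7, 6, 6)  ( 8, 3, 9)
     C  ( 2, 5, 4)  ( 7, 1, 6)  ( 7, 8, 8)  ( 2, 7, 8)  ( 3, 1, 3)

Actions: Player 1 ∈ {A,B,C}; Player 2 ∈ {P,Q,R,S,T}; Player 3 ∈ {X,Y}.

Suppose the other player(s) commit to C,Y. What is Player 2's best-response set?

u_2(P vs C,Y) = 5
u_2(Q vs C,Y) = 1
u_2(R vs C,Y) = 8
u_2(S vs C,Y) = 7
u_2(T vs C,Y) = 1
max payoff 8 at {R}

argmax u_2 = {R}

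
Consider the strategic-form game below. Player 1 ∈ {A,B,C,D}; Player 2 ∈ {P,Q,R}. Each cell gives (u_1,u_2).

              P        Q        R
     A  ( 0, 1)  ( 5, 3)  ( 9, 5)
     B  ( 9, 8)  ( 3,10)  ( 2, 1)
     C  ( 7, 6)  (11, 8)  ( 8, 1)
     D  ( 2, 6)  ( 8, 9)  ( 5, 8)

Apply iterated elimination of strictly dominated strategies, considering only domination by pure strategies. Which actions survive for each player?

P1 drop D (C beats it: P:7>2 Q:11>8 R:8>5)
P2 drop P (Q beats it: A:3>1 B:10>8 C:8>6)
P1 drop B (A beats it: Q:5>3 R:9>2)
P1→{A,C} P2→{Q,R}

Remaining: P1:{A,C} P2:{Q,R}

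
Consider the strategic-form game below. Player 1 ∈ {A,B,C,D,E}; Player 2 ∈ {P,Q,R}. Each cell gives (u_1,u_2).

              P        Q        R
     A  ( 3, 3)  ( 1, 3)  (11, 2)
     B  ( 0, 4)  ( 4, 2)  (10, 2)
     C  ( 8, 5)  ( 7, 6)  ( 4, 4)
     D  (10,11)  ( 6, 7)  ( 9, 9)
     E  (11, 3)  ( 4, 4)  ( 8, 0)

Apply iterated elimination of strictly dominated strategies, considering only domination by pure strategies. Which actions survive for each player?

IESDS → P1:{C,D,E} P2:{P,Q}

P2 drop R (P beats it: A:3>2 B:4>2 C:5>4 D:11>9 E:3>0)
P1 drop A (C beats it: P:8>3 Q:7>1)
P1 drop B (C beats it: P:8>0 Q:7>4)
P1→{C,D,E} P2→{P,Q}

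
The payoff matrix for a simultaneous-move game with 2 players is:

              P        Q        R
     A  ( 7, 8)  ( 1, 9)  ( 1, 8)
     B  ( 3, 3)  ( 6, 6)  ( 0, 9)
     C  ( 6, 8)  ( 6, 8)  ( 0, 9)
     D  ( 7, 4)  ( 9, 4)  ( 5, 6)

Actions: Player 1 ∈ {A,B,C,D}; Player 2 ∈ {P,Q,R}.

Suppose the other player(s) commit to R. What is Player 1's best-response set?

u_1(A vs R) = 1
u_1(B vs R) = 0
u_1(C vs R) = 0
u_1(D vs R) = 5
max payoff 5 at {D}

argmax u_1 = {D}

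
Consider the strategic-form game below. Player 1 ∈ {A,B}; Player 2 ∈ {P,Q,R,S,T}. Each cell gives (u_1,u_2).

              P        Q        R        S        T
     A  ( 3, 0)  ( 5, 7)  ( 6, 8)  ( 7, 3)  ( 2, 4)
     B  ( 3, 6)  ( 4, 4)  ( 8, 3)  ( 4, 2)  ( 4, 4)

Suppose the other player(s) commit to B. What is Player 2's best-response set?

u_2(P vs B) = 6
u_2(Q vs B) = 4
u_2(R vs B) = 3
u_2(S vs B) = 2
u_2(T vs B) = 4
max payoff 6 at {P}

argmax u_2 = {P}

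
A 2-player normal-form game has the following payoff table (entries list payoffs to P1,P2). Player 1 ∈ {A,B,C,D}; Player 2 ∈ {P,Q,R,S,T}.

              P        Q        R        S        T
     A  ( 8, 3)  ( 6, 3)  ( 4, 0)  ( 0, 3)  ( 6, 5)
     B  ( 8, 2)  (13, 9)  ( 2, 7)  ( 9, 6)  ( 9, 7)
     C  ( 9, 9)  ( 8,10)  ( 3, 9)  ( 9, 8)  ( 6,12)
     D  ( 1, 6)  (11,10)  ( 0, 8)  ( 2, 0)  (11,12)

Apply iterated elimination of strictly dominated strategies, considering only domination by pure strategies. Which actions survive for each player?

Remaining: P1:{B,D} P2:{Q,T}

P2 drop P (T beats it: A:5>3 B:7>2 C:12>9 D:12>6)
P2 drop R (Q beats it: A:3>0 B:9>7 C:10>9 D:10>8)
P1 drop A (B beats it: Q:13>6 S:9>0 T:9>6)
P2 drop S (Q beats it: B:9>6 C:10>8 D:10>0)
P1 drop C (B beats it: Q:13>8 T:9>6)
P1→{B,D} P2→{Q,T}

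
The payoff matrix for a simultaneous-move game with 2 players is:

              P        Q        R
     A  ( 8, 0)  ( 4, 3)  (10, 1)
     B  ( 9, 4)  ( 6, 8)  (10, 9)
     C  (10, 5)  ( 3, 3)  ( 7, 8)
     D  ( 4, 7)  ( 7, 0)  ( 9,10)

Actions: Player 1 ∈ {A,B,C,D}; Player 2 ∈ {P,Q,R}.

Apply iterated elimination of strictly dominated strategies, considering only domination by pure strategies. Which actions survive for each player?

P2 drop P (R beats it: A:1>0 B:9>4 C:8>5 D:10>7)
P1 drop C (A beats it: Q:4>3 R:10>7)
P1→{A,B,D} P2→{Q,R}

Survivors P1:{A,B,D} P2:{Q,R}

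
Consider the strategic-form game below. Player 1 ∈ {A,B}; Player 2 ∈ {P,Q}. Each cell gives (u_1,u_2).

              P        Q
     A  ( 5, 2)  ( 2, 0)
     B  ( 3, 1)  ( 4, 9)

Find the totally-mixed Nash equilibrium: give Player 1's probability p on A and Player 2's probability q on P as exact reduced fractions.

P1 mixes 4/5 on A; P2 mixes 1/2 on P

P1 indiff ⇒ q·5+(1-q)·2 = q·3+(1-q)·4 ⇒ q(2) = (1-q)(2) ⇒ q = 1/2
P2 indiff ⇒ p·2+(1-p)·1 = p·0+(1-p)·9 ⇒ p(2) = (1-p)(8) ⇒ p = 4/5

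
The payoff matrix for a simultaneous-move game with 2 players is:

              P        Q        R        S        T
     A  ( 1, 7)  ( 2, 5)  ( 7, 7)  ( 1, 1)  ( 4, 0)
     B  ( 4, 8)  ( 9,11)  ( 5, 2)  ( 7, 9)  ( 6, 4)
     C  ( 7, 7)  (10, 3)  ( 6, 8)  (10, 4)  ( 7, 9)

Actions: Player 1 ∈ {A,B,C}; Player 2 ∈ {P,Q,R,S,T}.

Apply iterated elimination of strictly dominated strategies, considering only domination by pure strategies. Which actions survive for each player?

P1 drop B (C beats it: P:7>4 Q:10>9 R:6>5 S:10>7 T:7>6)
P2 drop Q (P beats it: A:7>5 C:7>3)
P2 drop S (P beats it: A:7>1 C:7>4)
P1→{A,C} P2→{P,R,T}

Remaining: P1:{A,C} P2:{P,R,T}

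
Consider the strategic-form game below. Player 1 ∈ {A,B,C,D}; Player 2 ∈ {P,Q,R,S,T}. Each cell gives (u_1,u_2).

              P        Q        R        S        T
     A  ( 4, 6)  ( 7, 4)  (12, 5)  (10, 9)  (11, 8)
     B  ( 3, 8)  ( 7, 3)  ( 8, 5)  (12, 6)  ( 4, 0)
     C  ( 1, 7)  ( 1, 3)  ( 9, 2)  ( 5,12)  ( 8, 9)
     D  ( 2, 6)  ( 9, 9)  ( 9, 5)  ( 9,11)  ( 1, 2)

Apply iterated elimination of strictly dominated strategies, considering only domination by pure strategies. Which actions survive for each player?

P1 drop C (A beats it: P:4>1 Q:7>1 R:12>9 S:10>5 T:11>8)
P2 drop Q (S beats it: A:9>4 B:6>3 D:11>9)
P1 drop D (A beats it: P:4>2 R:12>9 S:10>9 T:11>1)
P2 drop R (P beats it: A:6>5 B:8>5)
P2 drop T (S beats it: A:9>8 B:6>0)
P1→{A,B} P2→{P,S}

Remaining: P1:{A,B} P2:{P,S}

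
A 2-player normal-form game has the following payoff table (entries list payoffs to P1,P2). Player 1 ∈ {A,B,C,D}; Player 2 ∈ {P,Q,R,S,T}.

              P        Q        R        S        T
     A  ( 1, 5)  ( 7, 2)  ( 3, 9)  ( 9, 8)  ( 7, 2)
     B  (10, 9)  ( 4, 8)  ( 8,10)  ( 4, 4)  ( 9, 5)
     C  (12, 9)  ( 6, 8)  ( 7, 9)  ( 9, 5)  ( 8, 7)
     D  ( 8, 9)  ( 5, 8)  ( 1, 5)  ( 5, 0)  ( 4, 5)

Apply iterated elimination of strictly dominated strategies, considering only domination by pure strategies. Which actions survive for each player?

P1 drop D (C beats it: P:12>8 Q:6>5 R:7>1 S:9>5 T:8>4)
P2 drop Q (P beats it: A:5>2 B:9>8 C:9>8)
P2 drop S (R beats it: A:9>8 B:10>4 C:9>5)
P1 drop A (B beats it: P:10>1 R:8>3 T:9>7)
P2 drop T (P beats it: B:9>5 C:9>7)
P1→{B,C} P2→{P,R}

IESDS → P1:{B,C} P2:{P,R}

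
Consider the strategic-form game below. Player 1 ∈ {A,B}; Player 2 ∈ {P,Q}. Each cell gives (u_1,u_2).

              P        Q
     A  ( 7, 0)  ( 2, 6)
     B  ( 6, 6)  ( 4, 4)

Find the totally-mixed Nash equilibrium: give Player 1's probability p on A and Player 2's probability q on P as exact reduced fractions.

p=1/4, q=2/3

P1 indiff ⇒ q·7+(1-q)·2 = q·6+(1-q)·4 ⇒ q(1) = (1-q)(2) ⇒ q = 2/3
P2 indiff ⇒ p·0+(1-p)·6 = p·6+(1-p)·4 ⇒ p(-6) = (1-p)(-2) ⇒ p = 1/4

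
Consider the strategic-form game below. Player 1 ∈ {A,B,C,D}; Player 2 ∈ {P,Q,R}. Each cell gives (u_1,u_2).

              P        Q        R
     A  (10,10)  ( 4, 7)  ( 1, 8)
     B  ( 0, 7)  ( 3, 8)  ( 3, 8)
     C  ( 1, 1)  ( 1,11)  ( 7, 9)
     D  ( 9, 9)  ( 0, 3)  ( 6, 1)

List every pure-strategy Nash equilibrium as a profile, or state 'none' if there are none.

(A,P): NE
(A,Q): not NE [P2→P gives 10>7]
(A,R): not NE [P1→C gives 7>1; P2→P gives 10>8]
(B,P): not NE [P1→A gives 10>0; P2→R gives 8>7]
(B,Q): not NE [P1→A gives 4>3]
(B,R): not NE [P1→C gives 7>3]
(C,P): not NE [P1→A gives 10>1; P2→Q gives 11>1]
(C,Q): not NE [P1→A gives 4>1]
(C,R): not NE [P2→Q gives 11>9]
(D,P): not NE [P1→A gives 10>9]
(D,Q): not NE [P1→A gives 4>0; P2→P gives 9>3]
(D,R): not NE [P1→C gives 7>6; P2→P gives 9>1]

PSNE = {(A,P)}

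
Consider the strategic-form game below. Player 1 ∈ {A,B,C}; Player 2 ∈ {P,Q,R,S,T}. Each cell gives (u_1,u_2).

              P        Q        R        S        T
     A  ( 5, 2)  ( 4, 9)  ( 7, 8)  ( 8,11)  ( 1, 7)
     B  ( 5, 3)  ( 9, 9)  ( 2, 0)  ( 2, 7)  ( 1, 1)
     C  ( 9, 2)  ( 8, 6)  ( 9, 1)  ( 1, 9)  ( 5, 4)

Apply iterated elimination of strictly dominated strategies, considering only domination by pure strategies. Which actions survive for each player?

P2 drop P (Q beats it: A:9>2 B:9>3 C:6>2)
P2 drop R (Q beats it: A:9>8 B:9>0 C:6>1)
P2 drop T (Q beats it: A:9>7 B:9>1 C:6>4)
P1 drop C (B beats it: Q:9>8 S:2>1)
P1→{A,B} P2→{Q,S}

IESDS → P1:{A,B} P2:{Q,S}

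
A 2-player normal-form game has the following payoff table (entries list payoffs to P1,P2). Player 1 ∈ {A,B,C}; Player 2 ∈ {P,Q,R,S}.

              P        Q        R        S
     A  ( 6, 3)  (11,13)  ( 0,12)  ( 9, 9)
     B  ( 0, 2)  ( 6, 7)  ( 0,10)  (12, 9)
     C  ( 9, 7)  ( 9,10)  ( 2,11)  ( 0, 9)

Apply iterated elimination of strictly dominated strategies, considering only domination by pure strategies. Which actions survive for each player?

P2 drop P (Q beats it: A:13>3 B:7>2 C:10>7)
P2 drop S (R beats it: A:12>9 B:10>9 C:11>9)
P1 drop B (C beats it: Q:9>6 R:2>0)
P1→{A,C} P2→{Q,R}

Survivors P1:{A,C} P2:{Q,R}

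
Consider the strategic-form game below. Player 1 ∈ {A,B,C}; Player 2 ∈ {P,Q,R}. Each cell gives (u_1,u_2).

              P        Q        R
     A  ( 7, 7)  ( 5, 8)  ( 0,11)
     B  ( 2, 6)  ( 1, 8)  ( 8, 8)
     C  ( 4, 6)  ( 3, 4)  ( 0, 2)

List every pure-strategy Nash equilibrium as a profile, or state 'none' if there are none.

(A,P): not NE [P2→R gives 11>7]
(A,Q): not NE [P2→R gives 11>8]
(A,R): not NE [P1→B gives 8>0]
(B,P): not NE [P1→A gives 7>2; P2→R gives 8>6]
(B,Q): not NE [P1→A gives 5>1]
(B,R): NE
(C,P): not NE [P1→A gives 7>4]
(C,Q): not NE [P1→A gives 5>3; P2→P gives 6>4]
(C,R): not NE [P1→B gives 8>0; P2→P gives 6>2]

NE set: (B,R)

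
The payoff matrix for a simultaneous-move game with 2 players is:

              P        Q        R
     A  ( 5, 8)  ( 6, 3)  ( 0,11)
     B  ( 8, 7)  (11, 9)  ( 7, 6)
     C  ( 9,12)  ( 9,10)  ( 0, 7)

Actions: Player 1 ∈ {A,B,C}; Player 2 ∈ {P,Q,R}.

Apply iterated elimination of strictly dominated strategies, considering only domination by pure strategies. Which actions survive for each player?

P1 drop A (B beats it: P:8>5 Q:11>6 R:7>0)
P2 drop R (P beats it: B:7>6 C:12>7)
P1→{B,C} P2→{P,Q}

IESDS → P1:{B,C} P2:{P,Q}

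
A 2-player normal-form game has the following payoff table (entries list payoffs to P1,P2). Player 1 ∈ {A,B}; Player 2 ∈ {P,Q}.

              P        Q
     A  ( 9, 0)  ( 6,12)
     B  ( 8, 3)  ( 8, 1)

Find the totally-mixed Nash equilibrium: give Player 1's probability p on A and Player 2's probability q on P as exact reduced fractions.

P1 indiff ⇒ q·9+(1-q)·6 = q·8+(1-q)·8 ⇒ q(1) = (1-q)(2) ⇒ q = 2/3
P2 indiff ⇒ p·0+(1-p)·3 = p·12+(1-p)·1 ⇒ p(-12) = (1-p)(-2) ⇒ p = 1/7

p=1/7, q=2/3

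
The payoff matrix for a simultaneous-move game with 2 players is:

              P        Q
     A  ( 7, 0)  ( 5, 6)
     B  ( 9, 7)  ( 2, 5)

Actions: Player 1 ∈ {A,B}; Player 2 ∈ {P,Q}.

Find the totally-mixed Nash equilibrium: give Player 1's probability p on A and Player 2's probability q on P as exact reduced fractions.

P1 indiff ⇒ q·7+(1-q)·5 = q·9+(1-q)·2 ⇒ q(-2) = (1-q)(-3) ⇒ q = 3/5
P2 indiff ⇒ p·0+(1-p)·7 = p·6+(1-p)·5 ⇒ p(-6) = (1-p)(-2) ⇒ p = 1/4

(p,q) = (1/4, 3/5)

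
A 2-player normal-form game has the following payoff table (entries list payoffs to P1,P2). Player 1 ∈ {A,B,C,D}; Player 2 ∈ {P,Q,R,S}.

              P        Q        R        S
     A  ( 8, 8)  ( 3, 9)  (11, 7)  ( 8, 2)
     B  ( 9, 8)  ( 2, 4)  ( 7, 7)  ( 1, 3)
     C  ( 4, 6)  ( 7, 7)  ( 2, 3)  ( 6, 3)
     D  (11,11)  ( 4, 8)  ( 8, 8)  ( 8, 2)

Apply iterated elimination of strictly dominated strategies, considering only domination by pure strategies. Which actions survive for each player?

P1 drop B (D beats it: P:11>9 Q:4>2 R:8>7 S:8>1)
P2 drop R (P beats it: A:8>7 C:6>3 D:11>8)
P2 drop S (P beats it: A:8>2 C:6>3 D:11>2)
P1 drop A (D beats it: P:11>8 Q:4>3)
P1→{C,D} P2→{P,Q}

Remaining: P1:{C,D} P2:{P,Q}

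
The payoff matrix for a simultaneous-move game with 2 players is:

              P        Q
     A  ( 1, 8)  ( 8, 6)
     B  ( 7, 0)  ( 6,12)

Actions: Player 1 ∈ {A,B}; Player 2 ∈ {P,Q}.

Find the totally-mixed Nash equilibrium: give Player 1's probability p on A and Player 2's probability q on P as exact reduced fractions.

P1 mixes 6/7 on A; P2 mixes 1/4 on P

P1 indiff ⇒ q·1+(1-q)·8 = q·7+(1-q)·6 ⇒ q(-6) = (1-q)(-2) ⇒ q = 1/4
P2 indiff ⇒ p·8+(1-p)·0 = p·6+(1-p)·12 ⇒ p(2) = (1-p)(12) ⇒ p = 6/7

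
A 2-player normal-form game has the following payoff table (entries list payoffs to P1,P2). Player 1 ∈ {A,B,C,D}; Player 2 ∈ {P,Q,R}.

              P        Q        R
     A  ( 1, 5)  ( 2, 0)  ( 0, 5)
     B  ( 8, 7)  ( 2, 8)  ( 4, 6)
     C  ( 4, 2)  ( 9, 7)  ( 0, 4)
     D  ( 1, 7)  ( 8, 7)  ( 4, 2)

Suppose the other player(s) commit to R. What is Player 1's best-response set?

u_1(A vs R) = 0
u_1(B vs R) = 4
u_1(C vs R) = 0
u_1(D vs R) = 4
max payoff 4 at {B,D}

P1 best: {B,D}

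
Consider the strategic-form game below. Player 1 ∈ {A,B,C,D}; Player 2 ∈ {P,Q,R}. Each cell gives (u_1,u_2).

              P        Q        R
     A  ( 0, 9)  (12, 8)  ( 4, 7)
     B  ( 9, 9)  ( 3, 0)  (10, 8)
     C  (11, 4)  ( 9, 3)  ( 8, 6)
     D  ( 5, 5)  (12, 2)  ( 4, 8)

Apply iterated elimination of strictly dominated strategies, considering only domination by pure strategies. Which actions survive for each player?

IESDS → P1:{B,C} P2:{P,R}

P2 drop Q (P beats it: A:9>8 B:9>0 C:4>3 D:5>2)
P1 drop A (B beats it: P:9>0 R:10>4)
P1 drop D (B beats it: P:9>5 R:10>4)
P1→{B,C} P2→{P,R}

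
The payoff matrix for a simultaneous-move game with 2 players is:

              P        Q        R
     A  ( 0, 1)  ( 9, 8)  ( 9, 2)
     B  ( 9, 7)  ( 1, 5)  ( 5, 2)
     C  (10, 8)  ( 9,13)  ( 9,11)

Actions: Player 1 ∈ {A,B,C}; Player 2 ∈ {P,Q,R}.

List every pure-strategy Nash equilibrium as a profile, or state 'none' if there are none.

(A,P): not NE [P1→C gives 10>0; P2→Q gives 8>1]
(A,Q): NE
(A,R): not NE [P2→Q gives 8>2]
(B,P): not NE [P1→C gives 10>9]
(B,Q): not NE [P1→C gives 9>1; P2→P gives 7>5]
(B,R): not NE [P1→C gives 9>5; P2→P gives 7>2]
(C,P): not NE [P2→Q gives 13>8]
(C,Q): NE
(C,R): not NE [P2→Q gives 13>11]

Nash profiles: (A,Q), (C,Q)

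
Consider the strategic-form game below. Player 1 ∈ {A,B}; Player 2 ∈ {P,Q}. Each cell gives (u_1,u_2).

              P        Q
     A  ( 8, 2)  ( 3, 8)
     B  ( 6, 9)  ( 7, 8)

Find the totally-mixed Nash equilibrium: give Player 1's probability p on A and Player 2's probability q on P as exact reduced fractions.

p=1/7, q=2/3

P1 indiff ⇒ q·8+(1-q)·3 = q·6+(1-q)·7 ⇒ q(2) = (1-q)(4) ⇒ q = 2/3
P2 indiff ⇒ p·2+(1-p)·9 = p·8+(1-p)·8 ⇒ p(-6) = (1-p)(-1) ⇒ p = 1/7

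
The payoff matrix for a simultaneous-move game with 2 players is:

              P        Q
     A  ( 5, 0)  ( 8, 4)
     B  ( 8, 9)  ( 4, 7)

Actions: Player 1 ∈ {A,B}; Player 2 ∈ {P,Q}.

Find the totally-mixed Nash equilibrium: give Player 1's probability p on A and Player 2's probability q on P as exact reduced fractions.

P1 indiff ⇒ q·5+(1-q)·8 = q·8+(1-q)·4 ⇒ q(-3) = (1-q)(-4) ⇒ q = 4/7
P2 indiff ⇒ p·0+(1-p)·9 = p·4+(1-p)·7 ⇒ p(-4) = (1-p)(-2) ⇒ p = 1/3

p=1/3, q=4/7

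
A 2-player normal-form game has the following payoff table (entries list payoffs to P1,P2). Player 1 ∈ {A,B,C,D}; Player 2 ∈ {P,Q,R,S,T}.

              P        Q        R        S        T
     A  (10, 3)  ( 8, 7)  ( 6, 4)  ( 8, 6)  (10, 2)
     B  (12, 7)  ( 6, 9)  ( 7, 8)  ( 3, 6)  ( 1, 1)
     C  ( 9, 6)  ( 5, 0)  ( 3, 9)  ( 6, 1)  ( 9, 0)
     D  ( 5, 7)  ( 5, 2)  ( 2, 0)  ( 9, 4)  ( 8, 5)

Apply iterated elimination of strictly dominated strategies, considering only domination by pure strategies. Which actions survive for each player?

P1 drop C (A beats it: P:10>9 Q:8>5 R:6>3 S:8>6 T:10>9)
P2 drop R (Q beats it: A:7>4 B:9>8 D:2>0)
P2 drop T (P beats it: A:3>2 B:7>1 D:7>5)
P1→{A,B,D} P2→{P,Q,S}

Remaining: P1:{A,B,D} P2:{P,Q,S}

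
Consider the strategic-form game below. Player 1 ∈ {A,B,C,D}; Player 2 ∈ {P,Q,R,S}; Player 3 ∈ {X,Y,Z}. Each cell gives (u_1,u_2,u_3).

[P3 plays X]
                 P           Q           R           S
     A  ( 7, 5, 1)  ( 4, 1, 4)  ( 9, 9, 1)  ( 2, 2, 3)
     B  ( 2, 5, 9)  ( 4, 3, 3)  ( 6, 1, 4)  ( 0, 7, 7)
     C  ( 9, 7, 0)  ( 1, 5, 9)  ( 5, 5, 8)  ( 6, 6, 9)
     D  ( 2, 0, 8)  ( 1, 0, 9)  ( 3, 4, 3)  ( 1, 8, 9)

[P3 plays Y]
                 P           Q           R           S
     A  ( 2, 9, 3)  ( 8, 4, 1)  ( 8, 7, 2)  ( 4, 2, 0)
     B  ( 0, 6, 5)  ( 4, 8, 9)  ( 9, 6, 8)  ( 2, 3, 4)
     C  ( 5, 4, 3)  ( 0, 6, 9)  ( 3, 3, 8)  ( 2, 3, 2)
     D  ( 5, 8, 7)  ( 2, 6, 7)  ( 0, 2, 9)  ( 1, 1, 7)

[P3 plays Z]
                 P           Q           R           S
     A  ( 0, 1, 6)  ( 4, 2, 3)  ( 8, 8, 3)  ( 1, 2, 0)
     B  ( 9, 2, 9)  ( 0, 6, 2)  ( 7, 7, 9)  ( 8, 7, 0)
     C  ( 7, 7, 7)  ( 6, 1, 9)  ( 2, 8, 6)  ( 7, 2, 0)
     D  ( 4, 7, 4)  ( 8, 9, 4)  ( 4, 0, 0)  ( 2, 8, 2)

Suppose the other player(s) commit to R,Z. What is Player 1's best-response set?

u_1(A vs R,Z) = 8
u_1(B vs R,Z) = 7
u_1(C vs R,Z) = 2
u_1(D vs R,Z) = 4
max payoff 8 at {A}

P1 best: {A}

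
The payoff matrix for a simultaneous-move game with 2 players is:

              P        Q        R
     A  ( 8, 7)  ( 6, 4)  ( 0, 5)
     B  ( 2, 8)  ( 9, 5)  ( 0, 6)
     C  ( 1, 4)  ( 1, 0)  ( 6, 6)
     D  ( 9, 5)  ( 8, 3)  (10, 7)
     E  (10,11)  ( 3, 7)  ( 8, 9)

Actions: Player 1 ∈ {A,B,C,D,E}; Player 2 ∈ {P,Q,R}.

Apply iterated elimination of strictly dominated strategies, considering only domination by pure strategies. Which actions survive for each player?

IESDS → P1:{D,E} P2:{P,R}

P1 drop A (D beats it: P:9>8 Q:8>6 R:10>0)
P1 drop C (D beats it: P:9>1 Q:8>1 R:10>6)
P2 drop Q (P beats it: B:8>5 D:5>3 E:11>7)
P1 drop B (D beats it: P:9>2 R:10>0)
P1→{D,E} P2→{P,R}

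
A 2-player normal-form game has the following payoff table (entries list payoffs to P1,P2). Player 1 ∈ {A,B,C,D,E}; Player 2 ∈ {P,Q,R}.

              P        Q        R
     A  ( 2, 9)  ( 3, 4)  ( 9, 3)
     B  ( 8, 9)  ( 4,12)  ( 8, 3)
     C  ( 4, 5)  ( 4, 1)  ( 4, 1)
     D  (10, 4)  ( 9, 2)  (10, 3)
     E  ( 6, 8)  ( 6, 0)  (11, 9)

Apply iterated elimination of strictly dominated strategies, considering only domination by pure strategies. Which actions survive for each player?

Survivors P1:{D,E} P2:{P,R}

P1 drop A (D beats it: P:10>2 Q:9>3 R:10>9)
P1 drop B (D beats it: P:10>8 Q:9>4 R:10>8)
P1 drop C (D beats it: P:10>4 Q:9>4 R:10>4)
P2 drop Q (P beats it: D:4>2 E:8>0)
P1→{D,E} P2→{P,R}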